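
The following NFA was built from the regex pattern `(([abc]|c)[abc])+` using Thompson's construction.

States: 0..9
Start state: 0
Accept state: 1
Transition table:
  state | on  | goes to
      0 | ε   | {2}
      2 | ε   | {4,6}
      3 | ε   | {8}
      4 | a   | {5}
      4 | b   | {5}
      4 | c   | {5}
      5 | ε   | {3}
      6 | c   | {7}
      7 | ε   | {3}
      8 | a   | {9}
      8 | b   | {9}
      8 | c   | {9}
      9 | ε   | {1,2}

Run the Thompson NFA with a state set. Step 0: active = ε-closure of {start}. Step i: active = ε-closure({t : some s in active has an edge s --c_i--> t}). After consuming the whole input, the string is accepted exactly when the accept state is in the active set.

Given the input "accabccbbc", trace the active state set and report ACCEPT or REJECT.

start: ε-closure({0}) = {0,2,4,6}
'a' @ 1: {3,5,8}
'c' @ 2: {1,2,4,6,9}  [accepting]
'c' @ 3: {3,5,7,8}
'a' @ 4: {1,2,4,6,9}  [accepting]
'b' @ 5: {3,5,8}
'c' @ 6: {1,2,4,6,9}  [accepting]
'c' @ 7: {3,5,7,8}
'b' @ 8: {1,2,4,6,9}  [accepting]
'b' @ 9: {3,5,8}
'c' @ 10: {1,2,4,6,9}  [accepting]
final: {1,2,4,6,9}; accept 1 in set

Answer: ACCEPT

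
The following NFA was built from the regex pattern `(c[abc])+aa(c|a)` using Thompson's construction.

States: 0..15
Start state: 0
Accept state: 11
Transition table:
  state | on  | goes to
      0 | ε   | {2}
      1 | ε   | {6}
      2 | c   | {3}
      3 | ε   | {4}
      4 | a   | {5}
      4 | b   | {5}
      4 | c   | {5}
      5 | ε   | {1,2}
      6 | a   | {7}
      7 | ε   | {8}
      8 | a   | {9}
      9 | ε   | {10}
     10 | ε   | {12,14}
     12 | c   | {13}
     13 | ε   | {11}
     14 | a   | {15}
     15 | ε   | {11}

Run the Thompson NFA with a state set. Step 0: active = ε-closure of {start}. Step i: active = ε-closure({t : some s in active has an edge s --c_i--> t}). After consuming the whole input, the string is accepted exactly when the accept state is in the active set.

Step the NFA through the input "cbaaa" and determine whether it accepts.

initial (ε-close {0}): {0,2}
'c' @ 1: {3,4}
'b' @ 2: {1,2,5,6}
'a' @ 3: {7,8}
'a' @ 4: {9,10,12,14}
'a' @ 5: {11,15}  ✓accept
after full input: {11,15}  (accept=11 in)

Answer: ACCEPT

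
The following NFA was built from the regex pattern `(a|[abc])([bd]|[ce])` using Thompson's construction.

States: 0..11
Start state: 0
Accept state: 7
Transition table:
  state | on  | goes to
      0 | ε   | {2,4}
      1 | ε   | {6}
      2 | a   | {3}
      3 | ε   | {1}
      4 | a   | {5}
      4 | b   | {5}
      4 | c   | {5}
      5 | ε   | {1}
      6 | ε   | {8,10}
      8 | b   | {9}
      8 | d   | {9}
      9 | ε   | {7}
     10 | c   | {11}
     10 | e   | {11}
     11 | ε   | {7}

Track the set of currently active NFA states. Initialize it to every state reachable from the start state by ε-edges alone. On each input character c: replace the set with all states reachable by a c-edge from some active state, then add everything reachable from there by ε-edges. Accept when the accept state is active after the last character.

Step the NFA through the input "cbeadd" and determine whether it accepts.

start: ε-closure({0}) = {0,2,4}
'c' @ 1: {1,5,6,8,10}
'b' @ 2: {7,9}  (accept∈set)
'e' @ 3: {}  — state set empty
rest 'add' ignored (set empty)
final: {}; accept 7 not in set

Answer: REJECT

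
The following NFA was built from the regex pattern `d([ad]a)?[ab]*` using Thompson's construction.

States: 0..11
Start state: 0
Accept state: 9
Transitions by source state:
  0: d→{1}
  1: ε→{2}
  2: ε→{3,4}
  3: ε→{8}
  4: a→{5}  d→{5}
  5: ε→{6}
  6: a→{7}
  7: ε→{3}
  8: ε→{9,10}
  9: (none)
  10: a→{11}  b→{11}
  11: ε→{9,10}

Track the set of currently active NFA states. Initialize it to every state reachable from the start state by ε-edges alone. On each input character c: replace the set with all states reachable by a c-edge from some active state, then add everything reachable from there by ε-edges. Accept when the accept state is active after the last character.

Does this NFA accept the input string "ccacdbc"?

Answer: REJECT

Trace:
start: ε-closure({0}) = {0}
'c' @ 1: {}  — state set empty
rest 'cacdbc' ignored (set empty)
end set {} — state 9 not in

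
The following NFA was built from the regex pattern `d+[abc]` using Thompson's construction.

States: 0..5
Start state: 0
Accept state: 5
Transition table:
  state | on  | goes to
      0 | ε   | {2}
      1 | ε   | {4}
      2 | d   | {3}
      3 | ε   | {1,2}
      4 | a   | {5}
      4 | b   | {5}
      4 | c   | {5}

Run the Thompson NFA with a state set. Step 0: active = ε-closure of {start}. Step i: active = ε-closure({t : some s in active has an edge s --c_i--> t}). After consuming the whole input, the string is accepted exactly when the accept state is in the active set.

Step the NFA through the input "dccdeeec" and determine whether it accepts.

Answer: REJECT

Derivation:
start: ε-closure({0}) = {0,2}
'd' @ 1: {1,2,3,4}
'c' @ 2: {5}  [accepting]
'c' @ 3: {}  — state set empty
rest 'deeec' ignored (set empty)
after full input: {}  (accept=5 not in)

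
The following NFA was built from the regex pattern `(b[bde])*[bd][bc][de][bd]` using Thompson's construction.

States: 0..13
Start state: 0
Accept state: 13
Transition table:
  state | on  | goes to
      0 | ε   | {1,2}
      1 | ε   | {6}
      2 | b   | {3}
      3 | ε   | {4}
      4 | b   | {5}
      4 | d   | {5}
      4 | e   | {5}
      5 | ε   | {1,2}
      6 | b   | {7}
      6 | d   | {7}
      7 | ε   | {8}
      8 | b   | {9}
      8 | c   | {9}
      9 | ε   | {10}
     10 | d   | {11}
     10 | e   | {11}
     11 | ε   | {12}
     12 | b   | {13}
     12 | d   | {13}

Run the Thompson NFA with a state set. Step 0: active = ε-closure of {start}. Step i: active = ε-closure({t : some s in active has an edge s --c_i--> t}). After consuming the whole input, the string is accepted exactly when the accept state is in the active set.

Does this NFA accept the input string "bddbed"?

Answer: ACCEPT

Derivation:
initial (ε-close {0}): {0,1,2,6}
'b' @ 1: {3,4,7,8}
'd' @ 2: {1,2,5,6}
'd' @ 3: {7,8}
'b' @ 4: {9,10}
'e' @ 5: {11,12}
'd' @ 6: {13}  ✓accept
final: {13}; accept 13 in set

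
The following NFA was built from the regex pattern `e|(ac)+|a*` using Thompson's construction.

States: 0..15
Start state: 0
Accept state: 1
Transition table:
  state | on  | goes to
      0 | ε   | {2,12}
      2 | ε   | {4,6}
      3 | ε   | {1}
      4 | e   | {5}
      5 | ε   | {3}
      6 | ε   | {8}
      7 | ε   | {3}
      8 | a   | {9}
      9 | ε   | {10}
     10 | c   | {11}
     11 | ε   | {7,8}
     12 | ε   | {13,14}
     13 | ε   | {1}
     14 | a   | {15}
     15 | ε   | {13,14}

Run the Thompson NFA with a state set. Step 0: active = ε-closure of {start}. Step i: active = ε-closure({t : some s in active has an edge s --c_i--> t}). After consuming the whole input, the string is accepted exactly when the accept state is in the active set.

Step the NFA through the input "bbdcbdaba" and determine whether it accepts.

Answer: REJECT

Derivation:
start: ε-closure({0}) = {0,1,2,4,6,8,12,13,14}
'b' @ 1: {}  — dead — no transitions
rest 'bdcbdaba' ignored (set empty)
end set {} — state 1 not in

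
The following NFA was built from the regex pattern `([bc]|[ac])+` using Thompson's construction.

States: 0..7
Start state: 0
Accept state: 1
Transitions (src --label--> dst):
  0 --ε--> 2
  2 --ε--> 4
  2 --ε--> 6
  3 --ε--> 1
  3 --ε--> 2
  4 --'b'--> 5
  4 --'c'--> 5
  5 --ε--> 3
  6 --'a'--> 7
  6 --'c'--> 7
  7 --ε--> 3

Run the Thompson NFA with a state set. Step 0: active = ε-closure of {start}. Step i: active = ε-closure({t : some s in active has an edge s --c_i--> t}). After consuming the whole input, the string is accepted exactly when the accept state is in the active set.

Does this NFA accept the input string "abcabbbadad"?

start: ε-closure({0}) = {0,2,4,6}
'a' @ 1: {1,2,3,4,6,7}  ✓accept
'b' @ 2: {1,2,3,4,5,6}  ✓accept
'c' @ 3: {1,2,3,4,5,6,7}  ✓accept
'a' @ 4: {1,2,3,4,6,7}  ✓accept
'b' @ 5: {1,2,3,4,5,6}  ✓accept
'b' @ 6: {1,2,3,4,5,6}  ✓accept
'b' @ 7: {1,2,3,4,5,6}  ✓accept
'a' @ 8: {1,2,3,4,6,7}  ✓accept
'd' @ 9: {}  — state set empty
rest 'ad' ignored (set empty)
final: {}; accept 1 not in set

Answer: REJECT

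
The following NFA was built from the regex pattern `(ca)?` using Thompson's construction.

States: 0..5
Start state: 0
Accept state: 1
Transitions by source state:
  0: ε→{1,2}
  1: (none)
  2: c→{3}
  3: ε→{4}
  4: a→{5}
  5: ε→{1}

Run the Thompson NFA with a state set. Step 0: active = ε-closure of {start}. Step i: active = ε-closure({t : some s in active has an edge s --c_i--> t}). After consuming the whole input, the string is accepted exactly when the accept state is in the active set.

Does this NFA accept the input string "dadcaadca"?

initial (ε-close {0}): {0,1,2}
'd' @ 1: {}  — no active states
rest 'adcaadca' ignored (set empty)
after full input: {}  (accept=1 not in)

Answer: REJECT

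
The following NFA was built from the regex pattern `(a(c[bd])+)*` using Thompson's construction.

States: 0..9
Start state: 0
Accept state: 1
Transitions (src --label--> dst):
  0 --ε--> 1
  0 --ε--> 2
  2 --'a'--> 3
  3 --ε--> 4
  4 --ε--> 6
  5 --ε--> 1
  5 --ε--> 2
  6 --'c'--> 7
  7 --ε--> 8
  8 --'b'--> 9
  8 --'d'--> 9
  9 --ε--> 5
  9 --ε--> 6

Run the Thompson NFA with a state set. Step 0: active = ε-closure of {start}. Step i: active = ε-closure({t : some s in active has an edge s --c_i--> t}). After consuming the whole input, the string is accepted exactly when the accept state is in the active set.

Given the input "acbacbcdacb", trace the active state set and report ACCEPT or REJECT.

Answer: ACCEPT

Derivation:
initial (ε-close {0}): {0,1,2}
'a' @ 1: {3,4,6}
'c' @ 2: {7,8}
'b' @ 3: {1,2,5,6,9}  [accepting]
'a' @ 4: {3,4,6}
'c' @ 5: {7,8}
'b' @ 6: {1,2,5,6,9}  [accepting]
'c' @ 7: {7,8}
'd' @ 8: {1,2,5,6,9}  [accepting]
'a' @ 9: {3,4,6}
'c' @ 10: {7,8}
'b' @ 11: {1,2,5,6,9}  [accepting]
final: {1,2,5,6,9}; accept 1 in set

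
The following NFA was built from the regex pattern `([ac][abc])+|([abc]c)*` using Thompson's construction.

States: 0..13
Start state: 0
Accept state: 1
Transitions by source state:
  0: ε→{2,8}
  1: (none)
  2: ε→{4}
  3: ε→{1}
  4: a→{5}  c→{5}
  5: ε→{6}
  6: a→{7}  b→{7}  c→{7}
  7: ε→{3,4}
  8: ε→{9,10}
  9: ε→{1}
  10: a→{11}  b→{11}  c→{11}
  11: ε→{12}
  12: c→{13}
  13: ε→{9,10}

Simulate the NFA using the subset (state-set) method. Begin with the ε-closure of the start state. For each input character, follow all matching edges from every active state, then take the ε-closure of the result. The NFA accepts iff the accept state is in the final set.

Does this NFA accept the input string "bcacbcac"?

initial (ε-close {0}): {0,1,2,4,8,9,10}
'b' @ 1: {11,12}
'c' @ 2: {1,9,10,13}  ✓accept
'a' @ 3: {11,12}
'c' @ 4: {1,9,10,13}  ✓accept
'b' @ 5: {11,12}
'c' @ 6: {1,9,10,13}  ✓accept
'a' @ 7: {11,12}
'c' @ 8: {1,9,10,13}  ✓accept
final: {1,9,10,13}; accept 1 in set

Answer: ACCEPT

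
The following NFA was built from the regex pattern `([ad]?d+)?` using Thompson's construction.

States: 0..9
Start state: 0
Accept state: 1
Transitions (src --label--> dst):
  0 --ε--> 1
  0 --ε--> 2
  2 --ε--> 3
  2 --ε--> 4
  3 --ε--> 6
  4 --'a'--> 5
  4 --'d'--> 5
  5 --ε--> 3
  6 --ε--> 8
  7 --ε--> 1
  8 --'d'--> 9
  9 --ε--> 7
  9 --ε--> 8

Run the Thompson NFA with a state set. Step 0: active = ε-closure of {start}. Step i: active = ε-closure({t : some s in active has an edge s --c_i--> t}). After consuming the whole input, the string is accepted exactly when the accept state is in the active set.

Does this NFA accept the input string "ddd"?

initial (ε-close {0}): {0,1,2,3,4,6,8}
'd' @ 1: {1,3,5,6,7,8,9}  (accept∈set)
'd' @ 2: {1,7,8,9}  (accept∈set)
'd' @ 3: {1,7,8,9}  (accept∈set)
final: {1,7,8,9}; accept 1 in set

Answer: ACCEPT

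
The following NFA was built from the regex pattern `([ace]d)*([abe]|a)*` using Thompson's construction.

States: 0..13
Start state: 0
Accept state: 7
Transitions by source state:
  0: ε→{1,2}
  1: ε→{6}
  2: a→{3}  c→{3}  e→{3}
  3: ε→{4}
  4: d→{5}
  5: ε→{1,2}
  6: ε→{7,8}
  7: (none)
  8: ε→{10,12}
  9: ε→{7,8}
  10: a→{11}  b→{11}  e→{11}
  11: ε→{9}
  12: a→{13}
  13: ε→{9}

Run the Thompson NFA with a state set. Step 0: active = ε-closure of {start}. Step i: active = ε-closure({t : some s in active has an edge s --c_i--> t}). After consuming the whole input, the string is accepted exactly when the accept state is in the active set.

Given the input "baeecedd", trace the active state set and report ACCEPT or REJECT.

initial (ε-close {0}): {0,1,2,6,7,8,10,12}
'b' @ 1: {7,8,9,10,11,12}  [accepting]
'a' @ 2: {7,8,9,10,11,12,13}  [accepting]
'e' @ 3: {7,8,9,10,11,12}  [accepting]
'e' @ 4: {7,8,9,10,11,12}  [accepting]
'c' @ 5: {}  — state set empty
rest 'edd' ignored (set empty)
after full input: {}  (accept=7 not in)

Answer: REJECT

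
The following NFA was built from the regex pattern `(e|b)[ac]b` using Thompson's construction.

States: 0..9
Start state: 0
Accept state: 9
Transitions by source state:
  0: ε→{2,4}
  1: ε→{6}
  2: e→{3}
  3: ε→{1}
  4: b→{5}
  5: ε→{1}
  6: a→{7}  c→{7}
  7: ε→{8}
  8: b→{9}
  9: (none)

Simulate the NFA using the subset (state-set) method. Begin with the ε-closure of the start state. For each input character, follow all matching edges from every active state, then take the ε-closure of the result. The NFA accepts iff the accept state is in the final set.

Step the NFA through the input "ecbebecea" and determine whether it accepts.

Answer: REJECT

Derivation:
S₀ = ε-closure({0}) = {0,2,4}
'e' @ 1: {1,3,6}
'c' @ 2: {7,8}
'b' @ 3: {9}  ✓accept
'e' @ 4: {}  — dead — no transitions
rest 'becea' ignored (set empty)
after full input: {}  (accept=9 not in)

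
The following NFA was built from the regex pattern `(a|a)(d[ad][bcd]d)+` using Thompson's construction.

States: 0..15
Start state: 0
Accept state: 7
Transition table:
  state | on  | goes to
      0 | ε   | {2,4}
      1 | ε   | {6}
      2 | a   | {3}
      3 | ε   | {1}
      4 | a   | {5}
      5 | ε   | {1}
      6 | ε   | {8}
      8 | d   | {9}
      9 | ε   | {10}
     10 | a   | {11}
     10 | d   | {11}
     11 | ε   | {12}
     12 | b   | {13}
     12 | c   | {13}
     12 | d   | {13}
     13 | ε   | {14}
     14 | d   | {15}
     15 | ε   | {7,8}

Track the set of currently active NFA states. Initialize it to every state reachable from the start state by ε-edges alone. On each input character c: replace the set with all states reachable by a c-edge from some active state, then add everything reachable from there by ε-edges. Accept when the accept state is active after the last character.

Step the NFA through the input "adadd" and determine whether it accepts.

Answer: ACCEPT

Steps:
start: ε-closure({0}) = {0,2,4}
'a' @ 1: {1,3,5,6,8}
'd' @ 2: {9,10}
'a' @ 3: {11,12}
'd' @ 4: {13,14}
'd' @ 5: {7,8,15}  [accepting]
end set {7,8,15} — state 7 in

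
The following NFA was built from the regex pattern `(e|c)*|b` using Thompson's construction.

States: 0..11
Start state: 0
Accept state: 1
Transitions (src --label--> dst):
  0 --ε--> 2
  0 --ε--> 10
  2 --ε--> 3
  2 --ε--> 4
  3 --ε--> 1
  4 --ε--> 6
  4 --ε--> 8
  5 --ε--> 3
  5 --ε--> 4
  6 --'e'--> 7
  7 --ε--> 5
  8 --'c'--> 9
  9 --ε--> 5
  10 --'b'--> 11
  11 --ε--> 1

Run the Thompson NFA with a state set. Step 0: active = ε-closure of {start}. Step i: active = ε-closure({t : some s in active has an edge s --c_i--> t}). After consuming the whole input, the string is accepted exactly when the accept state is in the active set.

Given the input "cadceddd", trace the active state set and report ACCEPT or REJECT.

Answer: REJECT

Derivation:
start: ε-closure({0}) = {0,1,2,3,4,6,8,10}
'c' @ 1: {1,3,4,5,6,8,9}  ✓accept
'a' @ 2: {}  — dead — no transitions
rest 'dceddd' ignored (set empty)
final: {}; accept 1 not in set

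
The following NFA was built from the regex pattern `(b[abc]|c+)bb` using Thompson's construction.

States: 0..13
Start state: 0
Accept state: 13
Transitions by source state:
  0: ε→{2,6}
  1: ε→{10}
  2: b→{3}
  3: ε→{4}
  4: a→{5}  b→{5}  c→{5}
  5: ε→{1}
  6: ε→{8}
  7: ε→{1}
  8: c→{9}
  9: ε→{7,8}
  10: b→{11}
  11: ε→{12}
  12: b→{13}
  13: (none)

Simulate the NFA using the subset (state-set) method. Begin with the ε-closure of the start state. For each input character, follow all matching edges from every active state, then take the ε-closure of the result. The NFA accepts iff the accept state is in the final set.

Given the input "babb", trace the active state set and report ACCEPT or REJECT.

S₀ = ε-closure({0}) = {0,2,6,8}
'b' @ 1: {3,4}
'a' @ 2: {1,5,10}
'b' @ 3: {11,12}
'b' @ 4: {13}  [accepting]
final: {13}; accept 13 in set

Answer: ACCEPT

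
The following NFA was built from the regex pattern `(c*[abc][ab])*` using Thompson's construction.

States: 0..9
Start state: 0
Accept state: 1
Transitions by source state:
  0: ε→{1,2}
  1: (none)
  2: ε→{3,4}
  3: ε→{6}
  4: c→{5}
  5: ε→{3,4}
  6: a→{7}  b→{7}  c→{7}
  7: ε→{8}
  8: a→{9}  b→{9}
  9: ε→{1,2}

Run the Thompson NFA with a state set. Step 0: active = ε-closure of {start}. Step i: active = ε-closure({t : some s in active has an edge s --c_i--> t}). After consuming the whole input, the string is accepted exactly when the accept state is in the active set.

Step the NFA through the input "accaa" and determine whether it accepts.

Answer: REJECT

Derivation:
S₀ = ε-closure({0}) = {0,1,2,3,4,6}
'a' @ 1: {7,8}
'c' @ 2: {}  — state set empty
rest 'caa' ignored (set empty)
final: {}; accept 1 not in set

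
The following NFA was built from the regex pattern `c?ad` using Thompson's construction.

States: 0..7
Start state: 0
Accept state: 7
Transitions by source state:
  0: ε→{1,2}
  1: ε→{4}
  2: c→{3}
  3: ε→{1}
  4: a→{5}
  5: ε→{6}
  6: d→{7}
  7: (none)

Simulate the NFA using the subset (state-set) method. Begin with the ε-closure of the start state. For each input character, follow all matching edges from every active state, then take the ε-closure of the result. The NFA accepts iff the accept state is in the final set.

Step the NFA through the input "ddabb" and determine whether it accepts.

Answer: REJECT

Steps:
start: ε-closure({0}) = {0,1,2,4}
'd' @ 1: {}  — no active states
rest 'dabb' ignored (set empty)
final: {}; accept 7 not in set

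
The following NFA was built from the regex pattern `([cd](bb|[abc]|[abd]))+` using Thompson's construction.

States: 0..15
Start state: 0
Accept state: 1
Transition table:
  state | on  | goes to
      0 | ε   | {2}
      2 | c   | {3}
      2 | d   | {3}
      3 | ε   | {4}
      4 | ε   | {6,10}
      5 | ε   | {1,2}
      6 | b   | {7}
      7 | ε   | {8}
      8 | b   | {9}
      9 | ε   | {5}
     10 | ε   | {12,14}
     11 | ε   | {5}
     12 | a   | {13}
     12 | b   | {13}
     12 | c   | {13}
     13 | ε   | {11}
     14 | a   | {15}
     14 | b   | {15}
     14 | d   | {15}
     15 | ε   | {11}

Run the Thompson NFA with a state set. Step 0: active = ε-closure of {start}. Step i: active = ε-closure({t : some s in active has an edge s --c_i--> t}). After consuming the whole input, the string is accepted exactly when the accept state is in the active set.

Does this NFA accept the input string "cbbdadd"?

initial (ε-close {0}): {0,2}
'c' @ 1: {3,4,6,10,12,14}
'b' @ 2: {1,2,5,7,8,11,13,15}  [accepting]
'b' @ 3: {1,2,5,9}  [accepting]
'd' @ 4: {3,4,6,10,12,14}
'a' @ 5: {1,2,5,11,13,15}  [accepting]
'd' @ 6: {3,4,6,10,12,14}
'd' @ 7: {1,2,5,11,15}  [accepting]
final: {1,2,5,11,15}; accept 1 in set

Answer: ACCEPT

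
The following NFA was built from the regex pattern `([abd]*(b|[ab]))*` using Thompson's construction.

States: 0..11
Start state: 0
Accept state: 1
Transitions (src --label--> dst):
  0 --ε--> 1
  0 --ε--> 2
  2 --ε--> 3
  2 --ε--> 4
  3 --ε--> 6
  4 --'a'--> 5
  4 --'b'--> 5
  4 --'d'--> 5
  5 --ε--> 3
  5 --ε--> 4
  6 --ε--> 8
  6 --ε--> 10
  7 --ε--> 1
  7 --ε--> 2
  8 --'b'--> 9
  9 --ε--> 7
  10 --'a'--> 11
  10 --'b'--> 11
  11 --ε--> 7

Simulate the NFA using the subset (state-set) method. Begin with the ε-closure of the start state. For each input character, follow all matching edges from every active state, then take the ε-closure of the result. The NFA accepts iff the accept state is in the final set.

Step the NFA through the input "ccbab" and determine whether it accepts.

Answer: REJECT

Derivation:
S₀ = ε-closure({0}) = {0,1,2,3,4,6,8,10}
'c' @ 1: {}  — state set empty
rest 'cbab' ignored (set empty)
end set {} — state 1 not in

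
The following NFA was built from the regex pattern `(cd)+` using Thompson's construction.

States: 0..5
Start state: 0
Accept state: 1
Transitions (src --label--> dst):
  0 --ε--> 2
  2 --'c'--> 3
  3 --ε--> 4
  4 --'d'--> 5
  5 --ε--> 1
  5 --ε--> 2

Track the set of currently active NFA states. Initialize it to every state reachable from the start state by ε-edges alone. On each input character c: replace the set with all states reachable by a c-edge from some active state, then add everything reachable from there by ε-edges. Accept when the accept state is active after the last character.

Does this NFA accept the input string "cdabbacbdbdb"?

initial (ε-close {0}): {0,2}
'c' @ 1: {3,4}
'd' @ 2: {1,2,5}  [accepting]
'a' @ 3: {}  — dead — no transitions
rest 'bbacbdbdb' ignored (set empty)
after full input: {}  (accept=1 not in)

Answer: REJECT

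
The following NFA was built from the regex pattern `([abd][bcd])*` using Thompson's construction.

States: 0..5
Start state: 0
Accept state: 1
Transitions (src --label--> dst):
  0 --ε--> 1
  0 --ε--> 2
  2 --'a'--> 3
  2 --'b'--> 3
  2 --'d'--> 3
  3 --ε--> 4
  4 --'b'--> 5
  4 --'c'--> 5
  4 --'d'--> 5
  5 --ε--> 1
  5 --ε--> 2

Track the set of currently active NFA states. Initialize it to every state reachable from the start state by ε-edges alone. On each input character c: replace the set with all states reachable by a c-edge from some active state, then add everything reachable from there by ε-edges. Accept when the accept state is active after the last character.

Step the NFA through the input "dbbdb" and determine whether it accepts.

Answer: REJECT

Steps:
initial (ε-close {0}): {0,1,2}
'd' @ 1: {3,4}
'b' @ 2: {1,2,5}  ✓accept
'b' @ 3: {3,4}
'd' @ 4: {1,2,5}  ✓accept
'b' @ 5: {3,4}
final: {3,4}; accept 1 not in set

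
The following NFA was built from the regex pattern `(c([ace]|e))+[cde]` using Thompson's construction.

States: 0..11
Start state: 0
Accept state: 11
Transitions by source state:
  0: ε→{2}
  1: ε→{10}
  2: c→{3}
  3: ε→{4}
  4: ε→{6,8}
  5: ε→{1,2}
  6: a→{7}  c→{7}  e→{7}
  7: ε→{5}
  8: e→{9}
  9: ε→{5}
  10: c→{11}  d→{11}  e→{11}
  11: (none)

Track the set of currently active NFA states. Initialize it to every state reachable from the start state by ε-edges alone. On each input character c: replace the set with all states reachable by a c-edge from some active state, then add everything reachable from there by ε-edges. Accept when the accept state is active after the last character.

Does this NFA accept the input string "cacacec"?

initial (ε-close {0}): {0,2}
'c' @ 1: {3,4,6,8}
'a' @ 2: {1,2,5,7,10}
'c' @ 3: {3,4,6,8,11}  ✓accept
'a' @ 4: {1,2,5,7,10}
'c' @ 5: {3,4,6,8,11}  ✓accept
'e' @ 6: {1,2,5,7,9,10}
'c' @ 7: {3,4,6,8,11}  ✓accept
end set {3,4,6,8,11} — state 11 in

Answer: ACCEPT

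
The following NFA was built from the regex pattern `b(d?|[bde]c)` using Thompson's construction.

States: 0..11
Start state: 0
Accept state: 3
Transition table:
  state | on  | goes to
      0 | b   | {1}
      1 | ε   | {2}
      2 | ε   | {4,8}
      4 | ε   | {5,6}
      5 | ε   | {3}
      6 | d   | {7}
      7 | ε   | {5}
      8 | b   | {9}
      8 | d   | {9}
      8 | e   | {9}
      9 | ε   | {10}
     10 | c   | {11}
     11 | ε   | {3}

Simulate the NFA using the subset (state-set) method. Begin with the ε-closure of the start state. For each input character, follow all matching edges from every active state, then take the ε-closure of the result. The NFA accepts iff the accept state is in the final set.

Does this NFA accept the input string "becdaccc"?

Answer: REJECT

Trace:
initial (ε-close {0}): {0}
'b' @ 1: {1,2,3,4,5,6,8}  [accepting]
'e' @ 2: {9,10}
'c' @ 3: {3,11}  [accepting]
'd' @ 4: {}  — no active states
rest 'accc' ignored (set empty)
final: {}; accept 3 not in set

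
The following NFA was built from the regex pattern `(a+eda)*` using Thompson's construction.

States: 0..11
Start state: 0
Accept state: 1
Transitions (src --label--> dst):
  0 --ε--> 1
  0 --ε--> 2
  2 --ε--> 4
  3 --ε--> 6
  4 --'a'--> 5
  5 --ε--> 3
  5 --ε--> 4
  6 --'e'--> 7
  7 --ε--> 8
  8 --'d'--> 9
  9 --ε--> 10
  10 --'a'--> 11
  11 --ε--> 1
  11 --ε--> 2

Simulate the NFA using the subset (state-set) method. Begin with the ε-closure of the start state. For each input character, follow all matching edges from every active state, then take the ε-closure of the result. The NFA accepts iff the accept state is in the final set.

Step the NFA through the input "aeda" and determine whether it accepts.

Answer: ACCEPT

Trace:
start: ε-closure({0}) = {0,1,2,4}
'a' @ 1: {3,4,5,6}
'e' @ 2: {7,8}
'd' @ 3: {9,10}
'a' @ 4: {1,2,4,11}  (accept∈set)
final: {1,2,4,11}; accept 1 in set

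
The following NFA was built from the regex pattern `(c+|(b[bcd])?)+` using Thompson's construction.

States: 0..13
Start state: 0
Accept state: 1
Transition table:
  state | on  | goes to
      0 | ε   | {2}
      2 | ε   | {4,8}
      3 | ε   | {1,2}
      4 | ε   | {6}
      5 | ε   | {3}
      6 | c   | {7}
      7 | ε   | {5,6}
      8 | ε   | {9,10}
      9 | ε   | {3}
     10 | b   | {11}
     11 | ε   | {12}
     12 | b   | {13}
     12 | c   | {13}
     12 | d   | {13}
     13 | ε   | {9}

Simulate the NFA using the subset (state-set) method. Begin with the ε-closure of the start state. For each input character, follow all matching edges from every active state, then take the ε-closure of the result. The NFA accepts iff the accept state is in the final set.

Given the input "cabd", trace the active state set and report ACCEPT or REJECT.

initial (ε-close {0}): {0,1,2,3,4,6,8,9,10}
'c' @ 1: {1,2,3,4,5,6,7,8,9,10}  ✓accept
'a' @ 2: {}  — state set empty
rest 'bd' ignored (set empty)
final: {}; accept 1 not in set

Answer: REJECT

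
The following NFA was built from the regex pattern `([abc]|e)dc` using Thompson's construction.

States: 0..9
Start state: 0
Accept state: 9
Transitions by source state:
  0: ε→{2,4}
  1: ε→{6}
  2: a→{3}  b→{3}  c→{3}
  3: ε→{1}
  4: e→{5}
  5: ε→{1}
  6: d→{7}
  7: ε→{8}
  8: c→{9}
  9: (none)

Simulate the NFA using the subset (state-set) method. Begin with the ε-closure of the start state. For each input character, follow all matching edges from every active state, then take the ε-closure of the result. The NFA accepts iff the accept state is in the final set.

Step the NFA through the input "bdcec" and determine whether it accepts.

initial (ε-close {0}): {0,2,4}
'b' @ 1: {1,3,6}
'd' @ 2: {7,8}
'c' @ 3: {9}  (accept∈set)
'e' @ 4: {}  — dead — no transitions
rest 'c' ignored (set empty)
after full input: {}  (accept=9 not in)

Answer: REJECT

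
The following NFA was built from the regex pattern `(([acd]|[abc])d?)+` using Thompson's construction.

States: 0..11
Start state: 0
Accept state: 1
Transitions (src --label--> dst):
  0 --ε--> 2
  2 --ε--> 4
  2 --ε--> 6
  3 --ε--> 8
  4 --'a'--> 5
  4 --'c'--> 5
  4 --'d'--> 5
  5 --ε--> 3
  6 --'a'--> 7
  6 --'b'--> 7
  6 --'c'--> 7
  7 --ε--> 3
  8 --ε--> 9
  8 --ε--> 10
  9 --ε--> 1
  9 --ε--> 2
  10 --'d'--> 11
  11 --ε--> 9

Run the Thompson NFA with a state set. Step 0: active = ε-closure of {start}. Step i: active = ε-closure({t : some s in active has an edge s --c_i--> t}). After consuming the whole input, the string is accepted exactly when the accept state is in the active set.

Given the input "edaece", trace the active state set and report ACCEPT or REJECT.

Answer: REJECT

Trace:
start: ε-closure({0}) = {0,2,4,6}
'e' @ 1: {}  — state set empty
rest 'daece' ignored (set empty)
final: {}; accept 1 not in set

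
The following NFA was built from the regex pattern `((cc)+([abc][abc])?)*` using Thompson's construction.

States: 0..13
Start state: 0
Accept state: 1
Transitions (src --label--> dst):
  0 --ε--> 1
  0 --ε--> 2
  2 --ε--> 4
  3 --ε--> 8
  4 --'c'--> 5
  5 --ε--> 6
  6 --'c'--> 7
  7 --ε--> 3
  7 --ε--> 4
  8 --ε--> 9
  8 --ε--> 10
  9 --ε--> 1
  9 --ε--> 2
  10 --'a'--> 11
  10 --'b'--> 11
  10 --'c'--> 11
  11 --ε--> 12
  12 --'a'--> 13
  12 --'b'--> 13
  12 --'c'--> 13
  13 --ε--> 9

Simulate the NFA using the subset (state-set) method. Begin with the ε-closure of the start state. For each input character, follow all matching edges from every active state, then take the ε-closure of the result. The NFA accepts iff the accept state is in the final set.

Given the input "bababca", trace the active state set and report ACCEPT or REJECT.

S₀ = ε-closure({0}) = {0,1,2,4}
'b' @ 1: {}  — state set empty
rest 'ababca' ignored (set empty)
after full input: {}  (accept=1 not in)

Answer: REJECT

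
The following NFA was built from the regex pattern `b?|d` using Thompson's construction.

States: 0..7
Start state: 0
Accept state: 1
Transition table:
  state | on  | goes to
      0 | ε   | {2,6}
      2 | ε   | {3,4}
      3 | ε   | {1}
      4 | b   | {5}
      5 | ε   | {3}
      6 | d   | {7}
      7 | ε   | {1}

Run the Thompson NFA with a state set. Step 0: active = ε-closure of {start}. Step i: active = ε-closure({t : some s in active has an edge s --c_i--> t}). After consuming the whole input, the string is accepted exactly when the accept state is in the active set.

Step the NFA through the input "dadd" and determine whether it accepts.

S₀ = ε-closure({0}) = {0,1,2,3,4,6}
'd' @ 1: {1,7}  (accept∈set)
'a' @ 2: {}  — no active states
rest 'dd' ignored (set empty)
end set {} — state 1 not in

Answer: REJECT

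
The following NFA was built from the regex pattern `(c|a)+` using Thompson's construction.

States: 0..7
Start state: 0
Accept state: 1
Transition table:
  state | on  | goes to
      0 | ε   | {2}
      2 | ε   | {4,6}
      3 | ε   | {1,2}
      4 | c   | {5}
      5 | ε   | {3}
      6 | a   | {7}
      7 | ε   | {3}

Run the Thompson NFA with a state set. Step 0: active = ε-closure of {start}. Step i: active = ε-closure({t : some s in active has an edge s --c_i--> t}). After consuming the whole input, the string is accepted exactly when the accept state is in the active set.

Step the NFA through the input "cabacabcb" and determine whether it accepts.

Answer: REJECT

Trace:
S₀ = ε-closure({0}) = {0,2,4,6}
'c' @ 1: {1,2,3,4,5,6}  (accept∈set)
'a' @ 2: {1,2,3,4,6,7}  (accept∈set)
'b' @ 3: {}  — no active states
rest 'acabcb' ignored (set empty)
after full input: {}  (accept=1 not in)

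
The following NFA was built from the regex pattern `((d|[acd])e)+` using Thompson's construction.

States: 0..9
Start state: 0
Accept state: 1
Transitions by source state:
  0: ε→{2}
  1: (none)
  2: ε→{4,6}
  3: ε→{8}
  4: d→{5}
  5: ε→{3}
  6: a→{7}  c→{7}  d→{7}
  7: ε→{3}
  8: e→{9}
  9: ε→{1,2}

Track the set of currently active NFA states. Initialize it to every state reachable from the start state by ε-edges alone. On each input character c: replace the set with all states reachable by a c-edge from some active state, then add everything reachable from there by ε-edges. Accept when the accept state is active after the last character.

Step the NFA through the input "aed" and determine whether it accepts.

Answer: REJECT

Derivation:
S₀ = ε-closure({0}) = {0,2,4,6}
'a' @ 1: {3,7,8}
'e' @ 2: {1,2,4,6,9}  (accept∈set)
'd' @ 3: {3,5,7,8}
end set {3,5,7,8} — state 1 not in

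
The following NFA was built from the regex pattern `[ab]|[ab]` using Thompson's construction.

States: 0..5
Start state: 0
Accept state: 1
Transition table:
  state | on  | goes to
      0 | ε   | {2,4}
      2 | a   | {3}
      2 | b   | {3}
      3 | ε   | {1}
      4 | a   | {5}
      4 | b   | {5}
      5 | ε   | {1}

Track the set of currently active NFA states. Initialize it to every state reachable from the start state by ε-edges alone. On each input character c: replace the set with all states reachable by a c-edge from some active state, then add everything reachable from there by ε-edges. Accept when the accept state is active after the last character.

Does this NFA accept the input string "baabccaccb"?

S₀ = ε-closure({0}) = {0,2,4}
'b' @ 1: {1,3,5}  (accept∈set)
'a' @ 2: {}  — dead — no transitions
rest 'abccaccb' ignored (set empty)
final: {}; accept 1 not in set

Answer: REJECT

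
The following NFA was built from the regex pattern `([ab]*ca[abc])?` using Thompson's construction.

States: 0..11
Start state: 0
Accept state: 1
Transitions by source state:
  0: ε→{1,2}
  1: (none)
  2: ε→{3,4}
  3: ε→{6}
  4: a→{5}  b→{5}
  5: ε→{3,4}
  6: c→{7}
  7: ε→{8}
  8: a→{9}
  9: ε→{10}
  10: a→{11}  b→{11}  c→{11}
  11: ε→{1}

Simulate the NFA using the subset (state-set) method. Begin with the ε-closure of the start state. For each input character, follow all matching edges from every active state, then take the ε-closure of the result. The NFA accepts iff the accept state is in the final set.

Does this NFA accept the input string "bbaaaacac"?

Answer: ACCEPT

Derivation:
S₀ = ε-closure({0}) = {0,1,2,3,4,6}
'b' @ 1: {3,4,5,6}
'b' @ 2: {3,4,5,6}
'a' @ 3: {3,4,5,6}
'a' @ 4: {3,4,5,6}
'a' @ 5: {3,4,5,6}
'a' @ 6: {3,4,5,6}
'c' @ 7: {7,8}
'a' @ 8: {9,10}
'c' @ 9: {1,11}  [accepting]
after full input: {1,11}  (accept=1 in)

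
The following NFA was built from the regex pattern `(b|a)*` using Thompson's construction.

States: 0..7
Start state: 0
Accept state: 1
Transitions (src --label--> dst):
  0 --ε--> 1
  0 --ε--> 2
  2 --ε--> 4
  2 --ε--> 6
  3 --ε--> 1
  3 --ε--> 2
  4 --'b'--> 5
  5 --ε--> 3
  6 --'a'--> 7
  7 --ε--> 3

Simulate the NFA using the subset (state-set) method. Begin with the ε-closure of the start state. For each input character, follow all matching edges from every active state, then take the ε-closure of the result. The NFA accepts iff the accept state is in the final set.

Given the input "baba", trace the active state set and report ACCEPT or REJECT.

S₀ = ε-closure({0}) = {0,1,2,4,6}
'b' @ 1: {1,2,3,4,5,6}  [accepting]
'a' @ 2: {1,2,3,4,6,7}  [accepting]
'b' @ 3: {1,2,3,4,5,6}  [accepting]
'a' @ 4: {1,2,3,4,6,7}  [accepting]
end set {1,2,3,4,6,7} — state 1 in

Answer: ACCEPT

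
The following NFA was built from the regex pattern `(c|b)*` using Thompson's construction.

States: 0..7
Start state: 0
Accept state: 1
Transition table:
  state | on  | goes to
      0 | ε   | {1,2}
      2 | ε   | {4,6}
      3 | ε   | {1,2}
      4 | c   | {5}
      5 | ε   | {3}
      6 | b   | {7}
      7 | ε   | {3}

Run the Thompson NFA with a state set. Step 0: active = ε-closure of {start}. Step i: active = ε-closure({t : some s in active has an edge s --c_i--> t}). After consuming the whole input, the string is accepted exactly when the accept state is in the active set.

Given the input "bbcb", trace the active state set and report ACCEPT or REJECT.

S₀ = ε-closure({0}) = {0,1,2,4,6}
'b' @ 1: {1,2,3,4,6,7}  ✓accept
'b' @ 2: {1,2,3,4,6,7}  ✓accept
'c' @ 3: {1,2,3,4,5,6}  ✓accept
'b' @ 4: {1,2,3,4,6,7}  ✓accept
end set {1,2,3,4,6,7} — state 1 in

Answer: ACCEPT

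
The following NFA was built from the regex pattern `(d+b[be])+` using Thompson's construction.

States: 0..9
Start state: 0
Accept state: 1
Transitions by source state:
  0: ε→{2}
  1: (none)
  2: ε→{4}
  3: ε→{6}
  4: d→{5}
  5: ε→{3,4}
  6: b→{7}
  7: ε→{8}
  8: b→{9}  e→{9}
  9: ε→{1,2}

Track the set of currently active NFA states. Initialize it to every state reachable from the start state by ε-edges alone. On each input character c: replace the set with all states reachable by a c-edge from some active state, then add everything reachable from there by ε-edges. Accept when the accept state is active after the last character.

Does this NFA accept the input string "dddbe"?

S₀ = ε-closure({0}) = {0,2,4}
'd' @ 1: {3,4,5,6}
'd' @ 2: {3,4,5,6}
'd' @ 3: {3,4,5,6}
'b' @ 4: {7,8}
'e' @ 5: {1,2,4,9}  (accept∈set)
final: {1,2,4,9}; accept 1 in set

Answer: ACCEPT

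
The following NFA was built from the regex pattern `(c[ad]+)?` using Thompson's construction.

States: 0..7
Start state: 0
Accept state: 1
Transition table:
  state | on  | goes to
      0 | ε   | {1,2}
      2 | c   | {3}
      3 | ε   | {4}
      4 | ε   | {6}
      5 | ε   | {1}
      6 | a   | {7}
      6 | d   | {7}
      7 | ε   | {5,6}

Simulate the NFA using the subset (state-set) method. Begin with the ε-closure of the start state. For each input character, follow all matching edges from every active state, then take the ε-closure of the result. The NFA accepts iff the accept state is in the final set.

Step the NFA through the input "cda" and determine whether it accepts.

Answer: ACCEPT

Steps:
initial (ε-close {0}): {0,1,2}
'c' @ 1: {3,4,6}
'd' @ 2: {1,5,6,7}  ✓accept
'a' @ 3: {1,5,6,7}  ✓accept
after full input: {1,5,6,7}  (accept=1 in)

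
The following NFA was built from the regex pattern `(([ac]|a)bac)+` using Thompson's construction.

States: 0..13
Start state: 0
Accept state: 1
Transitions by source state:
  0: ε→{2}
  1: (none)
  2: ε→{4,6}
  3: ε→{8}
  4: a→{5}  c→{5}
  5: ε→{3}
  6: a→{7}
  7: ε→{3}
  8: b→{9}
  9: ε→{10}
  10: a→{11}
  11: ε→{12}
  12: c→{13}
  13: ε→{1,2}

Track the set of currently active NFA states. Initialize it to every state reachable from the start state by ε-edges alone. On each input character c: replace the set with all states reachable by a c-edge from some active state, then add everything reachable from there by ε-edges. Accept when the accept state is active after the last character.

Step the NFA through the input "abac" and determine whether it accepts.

Answer: ACCEPT

Derivation:
initial (ε-close {0}): {0,2,4,6}
'a' @ 1: {3,5,7,8}
'b' @ 2: {9,10}
'a' @ 3: {11,12}
'c' @ 4: {1,2,4,6,13}  [accepting]
final: {1,2,4,6,13}; accept 1 in set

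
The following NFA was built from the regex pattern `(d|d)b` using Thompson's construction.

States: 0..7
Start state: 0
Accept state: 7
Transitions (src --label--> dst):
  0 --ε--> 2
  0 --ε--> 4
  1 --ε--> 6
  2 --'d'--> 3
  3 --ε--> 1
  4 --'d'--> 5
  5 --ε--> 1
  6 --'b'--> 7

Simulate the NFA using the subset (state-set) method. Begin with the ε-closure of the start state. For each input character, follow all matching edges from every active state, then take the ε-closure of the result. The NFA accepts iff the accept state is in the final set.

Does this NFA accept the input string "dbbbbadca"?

S₀ = ε-closure({0}) = {0,2,4}
'd' @ 1: {1,3,5,6}
'b' @ 2: {7}  [accepting]
'b' @ 3: {}  — no active states
rest 'bbadca' ignored (set empty)
after full input: {}  (accept=7 not in)

Answer: REJECT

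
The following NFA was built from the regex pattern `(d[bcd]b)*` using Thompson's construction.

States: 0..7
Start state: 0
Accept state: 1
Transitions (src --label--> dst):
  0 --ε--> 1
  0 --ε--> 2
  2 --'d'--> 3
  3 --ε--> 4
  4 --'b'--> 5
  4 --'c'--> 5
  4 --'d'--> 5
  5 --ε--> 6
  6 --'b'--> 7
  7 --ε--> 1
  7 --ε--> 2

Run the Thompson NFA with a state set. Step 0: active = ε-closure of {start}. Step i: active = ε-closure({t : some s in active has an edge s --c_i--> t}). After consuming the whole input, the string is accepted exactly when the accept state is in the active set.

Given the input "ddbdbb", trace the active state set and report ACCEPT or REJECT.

initial (ε-close {0}): {0,1,2}
'd' @ 1: {3,4}
'd' @ 2: {5,6}
'b' @ 3: {1,2,7}  (accept∈set)
'd' @ 4: {3,4}
'b' @ 5: {5,6}
'b' @ 6: {1,2,7}  (accept∈set)
after full input: {1,2,7}  (accept=1 in)

Answer: ACCEPT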